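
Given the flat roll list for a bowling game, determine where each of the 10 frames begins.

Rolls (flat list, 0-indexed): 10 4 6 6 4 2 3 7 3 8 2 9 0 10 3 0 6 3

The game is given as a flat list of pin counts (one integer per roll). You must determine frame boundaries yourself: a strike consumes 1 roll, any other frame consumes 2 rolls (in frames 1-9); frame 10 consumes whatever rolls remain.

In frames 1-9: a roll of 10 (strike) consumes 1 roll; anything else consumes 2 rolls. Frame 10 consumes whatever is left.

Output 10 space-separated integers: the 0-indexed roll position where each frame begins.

Frame 1 starts at roll index 0: roll=10 (strike), consumes 1 roll
Frame 2 starts at roll index 1: rolls=4,6 (sum=10), consumes 2 rolls
Frame 3 starts at roll index 3: rolls=6,4 (sum=10), consumes 2 rolls
Frame 4 starts at roll index 5: rolls=2,3 (sum=5), consumes 2 rolls
Frame 5 starts at roll index 7: rolls=7,3 (sum=10), consumes 2 rolls
Frame 6 starts at roll index 9: rolls=8,2 (sum=10), consumes 2 rolls
Frame 7 starts at roll index 11: rolls=9,0 (sum=9), consumes 2 rolls
Frame 8 starts at roll index 13: roll=10 (strike), consumes 1 roll
Frame 9 starts at roll index 14: rolls=3,0 (sum=3), consumes 2 rolls
Frame 10 starts at roll index 16: 2 remaining rolls

Answer: 0 1 3 5 7 9 11 13 14 16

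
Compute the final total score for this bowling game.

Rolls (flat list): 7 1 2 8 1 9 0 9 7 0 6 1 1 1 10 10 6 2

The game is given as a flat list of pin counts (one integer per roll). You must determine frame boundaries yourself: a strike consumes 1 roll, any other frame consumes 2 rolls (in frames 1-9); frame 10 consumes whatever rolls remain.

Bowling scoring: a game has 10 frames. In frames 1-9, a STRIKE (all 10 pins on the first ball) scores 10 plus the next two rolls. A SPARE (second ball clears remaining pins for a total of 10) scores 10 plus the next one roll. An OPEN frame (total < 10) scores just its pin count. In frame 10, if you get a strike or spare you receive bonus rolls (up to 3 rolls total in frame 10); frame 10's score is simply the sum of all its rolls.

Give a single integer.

Answer: 106

Derivation:
Frame 1: OPEN (7+1=8). Cumulative: 8
Frame 2: SPARE (2+8=10). 10 + next roll (1) = 11. Cumulative: 19
Frame 3: SPARE (1+9=10). 10 + next roll (0) = 10. Cumulative: 29
Frame 4: OPEN (0+9=9). Cumulative: 38
Frame 5: OPEN (7+0=7). Cumulative: 45
Frame 6: OPEN (6+1=7). Cumulative: 52
Frame 7: OPEN (1+1=2). Cumulative: 54
Frame 8: STRIKE. 10 + next two rolls (10+6) = 26. Cumulative: 80
Frame 9: STRIKE. 10 + next two rolls (6+2) = 18. Cumulative: 98
Frame 10: OPEN. Sum of all frame-10 rolls (6+2) = 8. Cumulative: 106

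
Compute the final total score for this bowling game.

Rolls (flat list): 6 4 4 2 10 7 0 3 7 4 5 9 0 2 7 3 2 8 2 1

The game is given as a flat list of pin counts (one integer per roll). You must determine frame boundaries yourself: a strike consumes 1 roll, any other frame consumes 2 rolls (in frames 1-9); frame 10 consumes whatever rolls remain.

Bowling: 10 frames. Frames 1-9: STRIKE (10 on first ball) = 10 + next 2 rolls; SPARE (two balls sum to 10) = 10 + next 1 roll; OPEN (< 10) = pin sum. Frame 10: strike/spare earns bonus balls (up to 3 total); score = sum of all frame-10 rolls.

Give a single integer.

Answer: 101

Derivation:
Frame 1: SPARE (6+4=10). 10 + next roll (4) = 14. Cumulative: 14
Frame 2: OPEN (4+2=6). Cumulative: 20
Frame 3: STRIKE. 10 + next two rolls (7+0) = 17. Cumulative: 37
Frame 4: OPEN (7+0=7). Cumulative: 44
Frame 5: SPARE (3+7=10). 10 + next roll (4) = 14. Cumulative: 58
Frame 6: OPEN (4+5=9). Cumulative: 67
Frame 7: OPEN (9+0=9). Cumulative: 76
Frame 8: OPEN (2+7=9). Cumulative: 85
Frame 9: OPEN (3+2=5). Cumulative: 90
Frame 10: SPARE. Sum of all frame-10 rolls (8+2+1) = 11. Cumulative: 101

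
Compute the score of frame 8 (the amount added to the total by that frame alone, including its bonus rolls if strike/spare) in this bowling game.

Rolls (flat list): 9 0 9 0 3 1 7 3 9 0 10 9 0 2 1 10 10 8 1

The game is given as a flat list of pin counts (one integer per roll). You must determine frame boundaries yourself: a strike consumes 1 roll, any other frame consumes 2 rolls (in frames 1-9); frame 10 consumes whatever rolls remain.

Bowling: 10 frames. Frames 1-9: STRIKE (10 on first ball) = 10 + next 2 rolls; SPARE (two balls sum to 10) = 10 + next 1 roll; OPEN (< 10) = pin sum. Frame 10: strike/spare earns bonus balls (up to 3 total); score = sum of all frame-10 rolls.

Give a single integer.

Answer: 3

Derivation:
Frame 1: OPEN (9+0=9). Cumulative: 9
Frame 2: OPEN (9+0=9). Cumulative: 18
Frame 3: OPEN (3+1=4). Cumulative: 22
Frame 4: SPARE (7+3=10). 10 + next roll (9) = 19. Cumulative: 41
Frame 5: OPEN (9+0=9). Cumulative: 50
Frame 6: STRIKE. 10 + next two rolls (9+0) = 19. Cumulative: 69
Frame 7: OPEN (9+0=9). Cumulative: 78
Frame 8: OPEN (2+1=3). Cumulative: 81
Frame 9: STRIKE. 10 + next two rolls (10+8) = 28. Cumulative: 109
Frame 10: STRIKE. Sum of all frame-10 rolls (10+8+1) = 19. Cumulative: 128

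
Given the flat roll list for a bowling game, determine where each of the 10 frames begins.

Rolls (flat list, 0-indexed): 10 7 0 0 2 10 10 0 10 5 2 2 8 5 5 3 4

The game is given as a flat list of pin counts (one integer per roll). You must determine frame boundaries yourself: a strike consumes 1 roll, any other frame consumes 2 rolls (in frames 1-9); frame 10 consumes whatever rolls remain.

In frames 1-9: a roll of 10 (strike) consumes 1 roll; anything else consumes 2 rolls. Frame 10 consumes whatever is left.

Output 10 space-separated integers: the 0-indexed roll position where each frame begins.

Frame 1 starts at roll index 0: roll=10 (strike), consumes 1 roll
Frame 2 starts at roll index 1: rolls=7,0 (sum=7), consumes 2 rolls
Frame 3 starts at roll index 3: rolls=0,2 (sum=2), consumes 2 rolls
Frame 4 starts at roll index 5: roll=10 (strike), consumes 1 roll
Frame 5 starts at roll index 6: roll=10 (strike), consumes 1 roll
Frame 6 starts at roll index 7: rolls=0,10 (sum=10), consumes 2 rolls
Frame 7 starts at roll index 9: rolls=5,2 (sum=7), consumes 2 rolls
Frame 8 starts at roll index 11: rolls=2,8 (sum=10), consumes 2 rolls
Frame 9 starts at roll index 13: rolls=5,5 (sum=10), consumes 2 rolls
Frame 10 starts at roll index 15: 2 remaining rolls

Answer: 0 1 3 5 6 7 9 11 13 15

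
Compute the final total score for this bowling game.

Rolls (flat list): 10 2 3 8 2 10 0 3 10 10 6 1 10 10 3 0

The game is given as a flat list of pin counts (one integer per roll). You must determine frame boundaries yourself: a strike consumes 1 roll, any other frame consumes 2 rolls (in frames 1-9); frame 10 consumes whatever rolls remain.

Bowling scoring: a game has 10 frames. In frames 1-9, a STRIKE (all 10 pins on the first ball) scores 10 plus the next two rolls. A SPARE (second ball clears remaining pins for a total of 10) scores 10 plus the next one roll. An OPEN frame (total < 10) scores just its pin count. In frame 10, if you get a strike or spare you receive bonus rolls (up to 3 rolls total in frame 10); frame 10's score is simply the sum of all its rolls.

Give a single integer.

Answer: 142

Derivation:
Frame 1: STRIKE. 10 + next two rolls (2+3) = 15. Cumulative: 15
Frame 2: OPEN (2+3=5). Cumulative: 20
Frame 3: SPARE (8+2=10). 10 + next roll (10) = 20. Cumulative: 40
Frame 4: STRIKE. 10 + next two rolls (0+3) = 13. Cumulative: 53
Frame 5: OPEN (0+3=3). Cumulative: 56
Frame 6: STRIKE. 10 + next two rolls (10+6) = 26. Cumulative: 82
Frame 7: STRIKE. 10 + next two rolls (6+1) = 17. Cumulative: 99
Frame 8: OPEN (6+1=7). Cumulative: 106
Frame 9: STRIKE. 10 + next two rolls (10+3) = 23. Cumulative: 129
Frame 10: STRIKE. Sum of all frame-10 rolls (10+3+0) = 13. Cumulative: 142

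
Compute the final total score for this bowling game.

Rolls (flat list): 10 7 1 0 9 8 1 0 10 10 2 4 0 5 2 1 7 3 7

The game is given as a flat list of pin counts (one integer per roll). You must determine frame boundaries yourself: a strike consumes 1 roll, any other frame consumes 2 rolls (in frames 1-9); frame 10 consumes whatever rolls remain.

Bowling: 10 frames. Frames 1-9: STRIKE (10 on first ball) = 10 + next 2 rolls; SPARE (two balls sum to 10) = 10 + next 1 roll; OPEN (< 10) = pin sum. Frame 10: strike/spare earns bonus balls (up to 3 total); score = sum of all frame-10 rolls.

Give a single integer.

Frame 1: STRIKE. 10 + next two rolls (7+1) = 18. Cumulative: 18
Frame 2: OPEN (7+1=8). Cumulative: 26
Frame 3: OPEN (0+9=9). Cumulative: 35
Frame 4: OPEN (8+1=9). Cumulative: 44
Frame 5: SPARE (0+10=10). 10 + next roll (10) = 20. Cumulative: 64
Frame 6: STRIKE. 10 + next two rolls (2+4) = 16. Cumulative: 80
Frame 7: OPEN (2+4=6). Cumulative: 86
Frame 8: OPEN (0+5=5). Cumulative: 91
Frame 9: OPEN (2+1=3). Cumulative: 94
Frame 10: SPARE. Sum of all frame-10 rolls (7+3+7) = 17. Cumulative: 111

Answer: 111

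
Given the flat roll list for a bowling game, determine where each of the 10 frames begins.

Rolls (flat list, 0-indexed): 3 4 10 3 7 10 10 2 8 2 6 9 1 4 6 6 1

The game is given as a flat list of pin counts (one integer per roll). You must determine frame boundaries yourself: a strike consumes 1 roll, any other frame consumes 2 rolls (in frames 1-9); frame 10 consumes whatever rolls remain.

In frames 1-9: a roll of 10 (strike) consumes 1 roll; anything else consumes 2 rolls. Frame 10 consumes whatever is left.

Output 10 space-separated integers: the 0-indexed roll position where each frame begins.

Answer: 0 2 3 5 6 7 9 11 13 15

Derivation:
Frame 1 starts at roll index 0: rolls=3,4 (sum=7), consumes 2 rolls
Frame 2 starts at roll index 2: roll=10 (strike), consumes 1 roll
Frame 3 starts at roll index 3: rolls=3,7 (sum=10), consumes 2 rolls
Frame 4 starts at roll index 5: roll=10 (strike), consumes 1 roll
Frame 5 starts at roll index 6: roll=10 (strike), consumes 1 roll
Frame 6 starts at roll index 7: rolls=2,8 (sum=10), consumes 2 rolls
Frame 7 starts at roll index 9: rolls=2,6 (sum=8), consumes 2 rolls
Frame 8 starts at roll index 11: rolls=9,1 (sum=10), consumes 2 rolls
Frame 9 starts at roll index 13: rolls=4,6 (sum=10), consumes 2 rolls
Frame 10 starts at roll index 15: 2 remaining rolls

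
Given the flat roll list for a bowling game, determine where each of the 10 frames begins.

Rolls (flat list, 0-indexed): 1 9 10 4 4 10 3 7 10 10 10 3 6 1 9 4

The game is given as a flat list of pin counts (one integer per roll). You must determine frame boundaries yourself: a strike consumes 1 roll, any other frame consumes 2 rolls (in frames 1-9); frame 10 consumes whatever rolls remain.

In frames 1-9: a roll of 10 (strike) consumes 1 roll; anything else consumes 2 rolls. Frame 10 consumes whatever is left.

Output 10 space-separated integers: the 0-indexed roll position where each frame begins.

Frame 1 starts at roll index 0: rolls=1,9 (sum=10), consumes 2 rolls
Frame 2 starts at roll index 2: roll=10 (strike), consumes 1 roll
Frame 3 starts at roll index 3: rolls=4,4 (sum=8), consumes 2 rolls
Frame 4 starts at roll index 5: roll=10 (strike), consumes 1 roll
Frame 5 starts at roll index 6: rolls=3,7 (sum=10), consumes 2 rolls
Frame 6 starts at roll index 8: roll=10 (strike), consumes 1 roll
Frame 7 starts at roll index 9: roll=10 (strike), consumes 1 roll
Frame 8 starts at roll index 10: roll=10 (strike), consumes 1 roll
Frame 9 starts at roll index 11: rolls=3,6 (sum=9), consumes 2 rolls
Frame 10 starts at roll index 13: 3 remaining rolls

Answer: 0 2 3 5 6 8 9 10 11 13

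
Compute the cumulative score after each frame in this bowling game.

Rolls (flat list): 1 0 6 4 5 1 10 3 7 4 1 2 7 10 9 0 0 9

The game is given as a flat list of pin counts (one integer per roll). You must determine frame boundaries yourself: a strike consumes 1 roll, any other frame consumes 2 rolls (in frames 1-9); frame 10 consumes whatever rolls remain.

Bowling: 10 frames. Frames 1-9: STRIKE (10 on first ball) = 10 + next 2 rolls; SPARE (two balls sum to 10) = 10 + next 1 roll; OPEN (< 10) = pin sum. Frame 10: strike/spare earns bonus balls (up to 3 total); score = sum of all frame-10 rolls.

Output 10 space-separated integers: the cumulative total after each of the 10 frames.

Answer: 1 16 22 42 56 61 70 89 98 107

Derivation:
Frame 1: OPEN (1+0=1). Cumulative: 1
Frame 2: SPARE (6+4=10). 10 + next roll (5) = 15. Cumulative: 16
Frame 3: OPEN (5+1=6). Cumulative: 22
Frame 4: STRIKE. 10 + next two rolls (3+7) = 20. Cumulative: 42
Frame 5: SPARE (3+7=10). 10 + next roll (4) = 14. Cumulative: 56
Frame 6: OPEN (4+1=5). Cumulative: 61
Frame 7: OPEN (2+7=9). Cumulative: 70
Frame 8: STRIKE. 10 + next two rolls (9+0) = 19. Cumulative: 89
Frame 9: OPEN (9+0=9). Cumulative: 98
Frame 10: OPEN. Sum of all frame-10 rolls (0+9) = 9. Cumulative: 107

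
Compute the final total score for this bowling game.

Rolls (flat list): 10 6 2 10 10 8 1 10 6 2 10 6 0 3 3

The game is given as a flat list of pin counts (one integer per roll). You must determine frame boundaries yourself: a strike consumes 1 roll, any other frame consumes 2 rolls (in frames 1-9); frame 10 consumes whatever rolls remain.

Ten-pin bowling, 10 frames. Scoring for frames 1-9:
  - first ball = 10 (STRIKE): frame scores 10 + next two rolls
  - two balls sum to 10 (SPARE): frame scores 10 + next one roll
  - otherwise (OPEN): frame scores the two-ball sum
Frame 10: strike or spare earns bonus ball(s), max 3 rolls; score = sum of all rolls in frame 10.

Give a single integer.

Frame 1: STRIKE. 10 + next two rolls (6+2) = 18. Cumulative: 18
Frame 2: OPEN (6+2=8). Cumulative: 26
Frame 3: STRIKE. 10 + next two rolls (10+8) = 28. Cumulative: 54
Frame 4: STRIKE. 10 + next two rolls (8+1) = 19. Cumulative: 73
Frame 5: OPEN (8+1=9). Cumulative: 82
Frame 6: STRIKE. 10 + next two rolls (6+2) = 18. Cumulative: 100
Frame 7: OPEN (6+2=8). Cumulative: 108
Frame 8: STRIKE. 10 + next two rolls (6+0) = 16. Cumulative: 124
Frame 9: OPEN (6+0=6). Cumulative: 130
Frame 10: OPEN. Sum of all frame-10 rolls (3+3) = 6. Cumulative: 136

Answer: 136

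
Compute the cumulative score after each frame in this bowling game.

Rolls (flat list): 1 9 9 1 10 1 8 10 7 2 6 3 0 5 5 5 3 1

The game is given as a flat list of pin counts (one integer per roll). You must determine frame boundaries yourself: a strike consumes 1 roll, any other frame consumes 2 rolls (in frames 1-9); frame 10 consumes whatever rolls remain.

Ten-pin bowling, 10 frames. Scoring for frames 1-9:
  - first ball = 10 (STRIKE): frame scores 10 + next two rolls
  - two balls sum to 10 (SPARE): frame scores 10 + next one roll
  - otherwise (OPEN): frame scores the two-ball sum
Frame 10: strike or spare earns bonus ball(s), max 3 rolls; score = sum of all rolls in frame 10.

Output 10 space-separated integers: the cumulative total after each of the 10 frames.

Answer: 19 39 58 67 86 95 104 109 122 126

Derivation:
Frame 1: SPARE (1+9=10). 10 + next roll (9) = 19. Cumulative: 19
Frame 2: SPARE (9+1=10). 10 + next roll (10) = 20. Cumulative: 39
Frame 3: STRIKE. 10 + next two rolls (1+8) = 19. Cumulative: 58
Frame 4: OPEN (1+8=9). Cumulative: 67
Frame 5: STRIKE. 10 + next two rolls (7+2) = 19. Cumulative: 86
Frame 6: OPEN (7+2=9). Cumulative: 95
Frame 7: OPEN (6+3=9). Cumulative: 104
Frame 8: OPEN (0+5=5). Cumulative: 109
Frame 9: SPARE (5+5=10). 10 + next roll (3) = 13. Cumulative: 122
Frame 10: OPEN. Sum of all frame-10 rolls (3+1) = 4. Cumulative: 126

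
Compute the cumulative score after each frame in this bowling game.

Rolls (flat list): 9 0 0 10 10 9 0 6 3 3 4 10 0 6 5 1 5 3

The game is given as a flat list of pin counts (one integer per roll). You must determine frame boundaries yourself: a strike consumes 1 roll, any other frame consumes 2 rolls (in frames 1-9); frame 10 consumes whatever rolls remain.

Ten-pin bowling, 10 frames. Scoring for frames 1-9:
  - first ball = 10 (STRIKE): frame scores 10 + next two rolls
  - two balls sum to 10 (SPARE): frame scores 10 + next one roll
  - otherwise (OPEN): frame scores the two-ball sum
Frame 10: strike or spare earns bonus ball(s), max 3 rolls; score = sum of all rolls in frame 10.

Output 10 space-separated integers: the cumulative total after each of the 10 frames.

Answer: 9 29 48 57 66 73 89 95 101 109

Derivation:
Frame 1: OPEN (9+0=9). Cumulative: 9
Frame 2: SPARE (0+10=10). 10 + next roll (10) = 20. Cumulative: 29
Frame 3: STRIKE. 10 + next two rolls (9+0) = 19. Cumulative: 48
Frame 4: OPEN (9+0=9). Cumulative: 57
Frame 5: OPEN (6+3=9). Cumulative: 66
Frame 6: OPEN (3+4=7). Cumulative: 73
Frame 7: STRIKE. 10 + next two rolls (0+6) = 16. Cumulative: 89
Frame 8: OPEN (0+6=6). Cumulative: 95
Frame 9: OPEN (5+1=6). Cumulative: 101
Frame 10: OPEN. Sum of all frame-10 rolls (5+3) = 8. Cumulative: 109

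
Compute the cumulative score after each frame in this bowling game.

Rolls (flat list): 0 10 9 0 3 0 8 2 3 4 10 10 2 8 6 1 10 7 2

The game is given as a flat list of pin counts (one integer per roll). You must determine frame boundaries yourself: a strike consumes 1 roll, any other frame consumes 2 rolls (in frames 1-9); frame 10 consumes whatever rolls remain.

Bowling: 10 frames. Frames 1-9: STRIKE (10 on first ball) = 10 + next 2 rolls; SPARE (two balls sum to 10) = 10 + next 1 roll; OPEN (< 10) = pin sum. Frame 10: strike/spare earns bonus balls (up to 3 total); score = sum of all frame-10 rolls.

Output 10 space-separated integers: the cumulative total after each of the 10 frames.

Frame 1: SPARE (0+10=10). 10 + next roll (9) = 19. Cumulative: 19
Frame 2: OPEN (9+0=9). Cumulative: 28
Frame 3: OPEN (3+0=3). Cumulative: 31
Frame 4: SPARE (8+2=10). 10 + next roll (3) = 13. Cumulative: 44
Frame 5: OPEN (3+4=7). Cumulative: 51
Frame 6: STRIKE. 10 + next two rolls (10+2) = 22. Cumulative: 73
Frame 7: STRIKE. 10 + next two rolls (2+8) = 20. Cumulative: 93
Frame 8: SPARE (2+8=10). 10 + next roll (6) = 16. Cumulative: 109
Frame 9: OPEN (6+1=7). Cumulative: 116
Frame 10: STRIKE. Sum of all frame-10 rolls (10+7+2) = 19. Cumulative: 135

Answer: 19 28 31 44 51 73 93 109 116 135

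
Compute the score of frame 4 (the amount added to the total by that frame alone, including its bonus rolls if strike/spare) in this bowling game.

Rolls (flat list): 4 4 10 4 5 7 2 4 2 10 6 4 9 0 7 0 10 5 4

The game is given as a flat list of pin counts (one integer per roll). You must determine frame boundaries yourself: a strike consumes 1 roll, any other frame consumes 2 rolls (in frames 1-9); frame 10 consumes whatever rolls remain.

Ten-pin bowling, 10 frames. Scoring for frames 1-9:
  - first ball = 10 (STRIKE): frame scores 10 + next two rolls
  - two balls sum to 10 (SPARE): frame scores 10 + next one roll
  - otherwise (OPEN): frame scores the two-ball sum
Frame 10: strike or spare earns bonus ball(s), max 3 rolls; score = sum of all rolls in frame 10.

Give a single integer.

Frame 1: OPEN (4+4=8). Cumulative: 8
Frame 2: STRIKE. 10 + next two rolls (4+5) = 19. Cumulative: 27
Frame 3: OPEN (4+5=9). Cumulative: 36
Frame 4: OPEN (7+2=9). Cumulative: 45
Frame 5: OPEN (4+2=6). Cumulative: 51
Frame 6: STRIKE. 10 + next two rolls (6+4) = 20. Cumulative: 71

Answer: 9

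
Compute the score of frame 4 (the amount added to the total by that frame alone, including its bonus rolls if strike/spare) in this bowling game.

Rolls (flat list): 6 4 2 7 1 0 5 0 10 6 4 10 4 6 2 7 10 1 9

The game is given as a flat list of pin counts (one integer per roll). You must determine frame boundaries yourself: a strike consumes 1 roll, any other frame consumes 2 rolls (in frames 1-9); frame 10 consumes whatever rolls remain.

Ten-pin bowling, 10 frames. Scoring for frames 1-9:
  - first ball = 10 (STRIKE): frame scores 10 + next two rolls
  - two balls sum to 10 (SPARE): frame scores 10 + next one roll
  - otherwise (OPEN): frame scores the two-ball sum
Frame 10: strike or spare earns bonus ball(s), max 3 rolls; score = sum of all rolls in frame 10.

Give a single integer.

Answer: 5

Derivation:
Frame 1: SPARE (6+4=10). 10 + next roll (2) = 12. Cumulative: 12
Frame 2: OPEN (2+7=9). Cumulative: 21
Frame 3: OPEN (1+0=1). Cumulative: 22
Frame 4: OPEN (5+0=5). Cumulative: 27
Frame 5: STRIKE. 10 + next two rolls (6+4) = 20. Cumulative: 47
Frame 6: SPARE (6+4=10). 10 + next roll (10) = 20. Cumulative: 67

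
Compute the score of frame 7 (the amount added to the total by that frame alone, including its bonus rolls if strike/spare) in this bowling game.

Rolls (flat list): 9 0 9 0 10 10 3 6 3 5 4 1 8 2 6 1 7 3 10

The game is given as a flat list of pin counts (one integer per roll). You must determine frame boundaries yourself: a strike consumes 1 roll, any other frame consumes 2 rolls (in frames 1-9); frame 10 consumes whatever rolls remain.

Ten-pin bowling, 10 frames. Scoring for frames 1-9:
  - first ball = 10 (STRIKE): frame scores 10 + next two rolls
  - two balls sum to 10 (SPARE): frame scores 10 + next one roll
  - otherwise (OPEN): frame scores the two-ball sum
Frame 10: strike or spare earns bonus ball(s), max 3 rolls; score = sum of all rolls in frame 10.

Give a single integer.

Answer: 5

Derivation:
Frame 1: OPEN (9+0=9). Cumulative: 9
Frame 2: OPEN (9+0=9). Cumulative: 18
Frame 3: STRIKE. 10 + next two rolls (10+3) = 23. Cumulative: 41
Frame 4: STRIKE. 10 + next two rolls (3+6) = 19. Cumulative: 60
Frame 5: OPEN (3+6=9). Cumulative: 69
Frame 6: OPEN (3+5=8). Cumulative: 77
Frame 7: OPEN (4+1=5). Cumulative: 82
Frame 8: SPARE (8+2=10). 10 + next roll (6) = 16. Cumulative: 98
Frame 9: OPEN (6+1=7). Cumulative: 105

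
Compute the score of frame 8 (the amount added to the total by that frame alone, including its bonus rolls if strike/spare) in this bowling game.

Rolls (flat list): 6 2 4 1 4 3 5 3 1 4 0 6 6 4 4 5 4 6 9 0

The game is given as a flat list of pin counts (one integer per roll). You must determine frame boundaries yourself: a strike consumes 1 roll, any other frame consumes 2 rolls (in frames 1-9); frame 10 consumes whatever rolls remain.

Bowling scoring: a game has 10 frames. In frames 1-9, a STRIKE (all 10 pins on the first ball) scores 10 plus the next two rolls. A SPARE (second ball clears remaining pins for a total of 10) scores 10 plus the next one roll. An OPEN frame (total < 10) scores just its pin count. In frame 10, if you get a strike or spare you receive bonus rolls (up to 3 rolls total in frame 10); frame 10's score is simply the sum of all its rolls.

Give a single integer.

Answer: 9

Derivation:
Frame 1: OPEN (6+2=8). Cumulative: 8
Frame 2: OPEN (4+1=5). Cumulative: 13
Frame 3: OPEN (4+3=7). Cumulative: 20
Frame 4: OPEN (5+3=8). Cumulative: 28
Frame 5: OPEN (1+4=5). Cumulative: 33
Frame 6: OPEN (0+6=6). Cumulative: 39
Frame 7: SPARE (6+4=10). 10 + next roll (4) = 14. Cumulative: 53
Frame 8: OPEN (4+5=9). Cumulative: 62
Frame 9: SPARE (4+6=10). 10 + next roll (9) = 19. Cumulative: 81
Frame 10: OPEN. Sum of all frame-10 rolls (9+0) = 9. Cumulative: 90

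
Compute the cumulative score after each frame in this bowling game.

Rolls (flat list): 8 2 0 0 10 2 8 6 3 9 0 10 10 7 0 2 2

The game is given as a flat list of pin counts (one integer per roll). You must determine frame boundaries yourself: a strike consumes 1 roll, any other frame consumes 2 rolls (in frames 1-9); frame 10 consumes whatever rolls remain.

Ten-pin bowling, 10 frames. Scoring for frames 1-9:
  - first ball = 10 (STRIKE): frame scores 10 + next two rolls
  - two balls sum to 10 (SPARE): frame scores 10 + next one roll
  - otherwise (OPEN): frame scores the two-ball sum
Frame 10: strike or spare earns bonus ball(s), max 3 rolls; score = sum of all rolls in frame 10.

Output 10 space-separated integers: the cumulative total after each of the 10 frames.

Answer: 10 10 30 46 55 64 91 108 115 119

Derivation:
Frame 1: SPARE (8+2=10). 10 + next roll (0) = 10. Cumulative: 10
Frame 2: OPEN (0+0=0). Cumulative: 10
Frame 3: STRIKE. 10 + next two rolls (2+8) = 20. Cumulative: 30
Frame 4: SPARE (2+8=10). 10 + next roll (6) = 16. Cumulative: 46
Frame 5: OPEN (6+3=9). Cumulative: 55
Frame 6: OPEN (9+0=9). Cumulative: 64
Frame 7: STRIKE. 10 + next two rolls (10+7) = 27. Cumulative: 91
Frame 8: STRIKE. 10 + next two rolls (7+0) = 17. Cumulative: 108
Frame 9: OPEN (7+0=7). Cumulative: 115
Frame 10: OPEN. Sum of all frame-10 rolls (2+2) = 4. Cumulative: 119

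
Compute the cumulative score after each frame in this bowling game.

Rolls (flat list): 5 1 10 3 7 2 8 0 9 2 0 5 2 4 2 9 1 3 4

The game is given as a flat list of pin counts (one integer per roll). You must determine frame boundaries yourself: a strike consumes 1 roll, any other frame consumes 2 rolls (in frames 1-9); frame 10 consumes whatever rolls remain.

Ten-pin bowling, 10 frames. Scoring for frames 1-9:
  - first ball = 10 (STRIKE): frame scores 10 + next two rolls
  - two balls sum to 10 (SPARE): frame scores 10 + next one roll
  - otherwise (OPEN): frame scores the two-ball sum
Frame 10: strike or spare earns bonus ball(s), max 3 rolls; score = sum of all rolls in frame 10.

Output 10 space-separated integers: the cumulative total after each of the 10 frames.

Answer: 6 26 38 48 57 59 66 72 85 92

Derivation:
Frame 1: OPEN (5+1=6). Cumulative: 6
Frame 2: STRIKE. 10 + next two rolls (3+7) = 20. Cumulative: 26
Frame 3: SPARE (3+7=10). 10 + next roll (2) = 12. Cumulative: 38
Frame 4: SPARE (2+8=10). 10 + next roll (0) = 10. Cumulative: 48
Frame 5: OPEN (0+9=9). Cumulative: 57
Frame 6: OPEN (2+0=2). Cumulative: 59
Frame 7: OPEN (5+2=7). Cumulative: 66
Frame 8: OPEN (4+2=6). Cumulative: 72
Frame 9: SPARE (9+1=10). 10 + next roll (3) = 13. Cumulative: 85
Frame 10: OPEN. Sum of all frame-10 rolls (3+4) = 7. Cumulative: 92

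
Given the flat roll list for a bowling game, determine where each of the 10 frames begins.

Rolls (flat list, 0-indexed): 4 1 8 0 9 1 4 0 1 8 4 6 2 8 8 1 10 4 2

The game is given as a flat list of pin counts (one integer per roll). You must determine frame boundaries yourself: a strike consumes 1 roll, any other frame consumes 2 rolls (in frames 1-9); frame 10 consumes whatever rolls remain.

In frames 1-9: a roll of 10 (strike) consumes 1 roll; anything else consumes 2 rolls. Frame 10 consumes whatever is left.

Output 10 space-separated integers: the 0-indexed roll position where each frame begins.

Answer: 0 2 4 6 8 10 12 14 16 17

Derivation:
Frame 1 starts at roll index 0: rolls=4,1 (sum=5), consumes 2 rolls
Frame 2 starts at roll index 2: rolls=8,0 (sum=8), consumes 2 rolls
Frame 3 starts at roll index 4: rolls=9,1 (sum=10), consumes 2 rolls
Frame 4 starts at roll index 6: rolls=4,0 (sum=4), consumes 2 rolls
Frame 5 starts at roll index 8: rolls=1,8 (sum=9), consumes 2 rolls
Frame 6 starts at roll index 10: rolls=4,6 (sum=10), consumes 2 rolls
Frame 7 starts at roll index 12: rolls=2,8 (sum=10), consumes 2 rolls
Frame 8 starts at roll index 14: rolls=8,1 (sum=9), consumes 2 rolls
Frame 9 starts at roll index 16: roll=10 (strike), consumes 1 roll
Frame 10 starts at roll index 17: 2 remaining rolls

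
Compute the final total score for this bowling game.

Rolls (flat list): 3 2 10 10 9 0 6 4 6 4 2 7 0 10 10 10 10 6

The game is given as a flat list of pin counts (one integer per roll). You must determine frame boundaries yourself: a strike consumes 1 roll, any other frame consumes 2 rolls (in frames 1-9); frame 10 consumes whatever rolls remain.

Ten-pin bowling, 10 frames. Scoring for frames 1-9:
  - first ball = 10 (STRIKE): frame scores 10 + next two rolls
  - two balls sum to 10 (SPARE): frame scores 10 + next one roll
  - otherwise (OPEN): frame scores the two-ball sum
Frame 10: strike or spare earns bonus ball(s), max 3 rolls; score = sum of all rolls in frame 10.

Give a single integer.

Frame 1: OPEN (3+2=5). Cumulative: 5
Frame 2: STRIKE. 10 + next two rolls (10+9) = 29. Cumulative: 34
Frame 3: STRIKE. 10 + next two rolls (9+0) = 19. Cumulative: 53
Frame 4: OPEN (9+0=9). Cumulative: 62
Frame 5: SPARE (6+4=10). 10 + next roll (6) = 16. Cumulative: 78
Frame 6: SPARE (6+4=10). 10 + next roll (2) = 12. Cumulative: 90
Frame 7: OPEN (2+7=9). Cumulative: 99
Frame 8: SPARE (0+10=10). 10 + next roll (10) = 20. Cumulative: 119
Frame 9: STRIKE. 10 + next two rolls (10+10) = 30. Cumulative: 149
Frame 10: STRIKE. Sum of all frame-10 rolls (10+10+6) = 26. Cumulative: 175

Answer: 175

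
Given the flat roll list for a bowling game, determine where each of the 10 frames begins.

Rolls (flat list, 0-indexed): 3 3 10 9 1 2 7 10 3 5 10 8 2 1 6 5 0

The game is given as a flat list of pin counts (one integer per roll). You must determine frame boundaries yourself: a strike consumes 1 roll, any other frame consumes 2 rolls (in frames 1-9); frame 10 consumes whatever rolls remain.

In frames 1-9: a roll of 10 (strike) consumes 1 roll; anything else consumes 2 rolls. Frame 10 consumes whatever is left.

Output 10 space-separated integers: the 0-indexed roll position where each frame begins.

Answer: 0 2 3 5 7 8 10 11 13 15

Derivation:
Frame 1 starts at roll index 0: rolls=3,3 (sum=6), consumes 2 rolls
Frame 2 starts at roll index 2: roll=10 (strike), consumes 1 roll
Frame 3 starts at roll index 3: rolls=9,1 (sum=10), consumes 2 rolls
Frame 4 starts at roll index 5: rolls=2,7 (sum=9), consumes 2 rolls
Frame 5 starts at roll index 7: roll=10 (strike), consumes 1 roll
Frame 6 starts at roll index 8: rolls=3,5 (sum=8), consumes 2 rolls
Frame 7 starts at roll index 10: roll=10 (strike), consumes 1 roll
Frame 8 starts at roll index 11: rolls=8,2 (sum=10), consumes 2 rolls
Frame 9 starts at roll index 13: rolls=1,6 (sum=7), consumes 2 rolls
Frame 10 starts at roll index 15: 2 remaining rolls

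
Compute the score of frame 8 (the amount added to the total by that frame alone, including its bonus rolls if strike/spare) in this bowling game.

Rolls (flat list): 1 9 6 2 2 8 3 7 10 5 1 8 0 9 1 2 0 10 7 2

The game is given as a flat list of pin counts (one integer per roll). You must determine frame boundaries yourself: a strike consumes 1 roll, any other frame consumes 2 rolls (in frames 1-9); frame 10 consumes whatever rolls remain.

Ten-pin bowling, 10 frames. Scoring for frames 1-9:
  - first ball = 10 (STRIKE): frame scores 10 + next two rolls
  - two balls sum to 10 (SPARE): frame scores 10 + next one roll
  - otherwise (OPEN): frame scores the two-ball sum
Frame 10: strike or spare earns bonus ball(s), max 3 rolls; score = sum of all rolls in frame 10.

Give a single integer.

Frame 1: SPARE (1+9=10). 10 + next roll (6) = 16. Cumulative: 16
Frame 2: OPEN (6+2=8). Cumulative: 24
Frame 3: SPARE (2+8=10). 10 + next roll (3) = 13. Cumulative: 37
Frame 4: SPARE (3+7=10). 10 + next roll (10) = 20. Cumulative: 57
Frame 5: STRIKE. 10 + next two rolls (5+1) = 16. Cumulative: 73
Frame 6: OPEN (5+1=6). Cumulative: 79
Frame 7: OPEN (8+0=8). Cumulative: 87
Frame 8: SPARE (9+1=10). 10 + next roll (2) = 12. Cumulative: 99
Frame 9: OPEN (2+0=2). Cumulative: 101
Frame 10: STRIKE. Sum of all frame-10 rolls (10+7+2) = 19. Cumulative: 120

Answer: 12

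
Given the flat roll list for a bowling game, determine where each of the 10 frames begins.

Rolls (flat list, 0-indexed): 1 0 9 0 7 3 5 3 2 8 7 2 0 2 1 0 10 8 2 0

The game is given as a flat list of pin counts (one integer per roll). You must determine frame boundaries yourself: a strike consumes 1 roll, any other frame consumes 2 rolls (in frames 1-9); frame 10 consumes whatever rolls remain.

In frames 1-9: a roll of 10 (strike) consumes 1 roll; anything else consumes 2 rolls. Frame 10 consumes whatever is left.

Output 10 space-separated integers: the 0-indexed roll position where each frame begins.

Answer: 0 2 4 6 8 10 12 14 16 17

Derivation:
Frame 1 starts at roll index 0: rolls=1,0 (sum=1), consumes 2 rolls
Frame 2 starts at roll index 2: rolls=9,0 (sum=9), consumes 2 rolls
Frame 3 starts at roll index 4: rolls=7,3 (sum=10), consumes 2 rolls
Frame 4 starts at roll index 6: rolls=5,3 (sum=8), consumes 2 rolls
Frame 5 starts at roll index 8: rolls=2,8 (sum=10), consumes 2 rolls
Frame 6 starts at roll index 10: rolls=7,2 (sum=9), consumes 2 rolls
Frame 7 starts at roll index 12: rolls=0,2 (sum=2), consumes 2 rolls
Frame 8 starts at roll index 14: rolls=1,0 (sum=1), consumes 2 rolls
Frame 9 starts at roll index 16: roll=10 (strike), consumes 1 roll
Frame 10 starts at roll index 17: 3 remaining rolls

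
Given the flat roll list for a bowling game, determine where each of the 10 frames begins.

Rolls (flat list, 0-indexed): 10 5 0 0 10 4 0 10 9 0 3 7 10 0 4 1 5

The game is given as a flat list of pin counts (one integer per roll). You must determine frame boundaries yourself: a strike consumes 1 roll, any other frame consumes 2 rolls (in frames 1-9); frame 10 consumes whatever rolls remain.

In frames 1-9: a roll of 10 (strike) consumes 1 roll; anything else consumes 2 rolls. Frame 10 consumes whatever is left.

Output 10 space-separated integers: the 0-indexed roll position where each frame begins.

Frame 1 starts at roll index 0: roll=10 (strike), consumes 1 roll
Frame 2 starts at roll index 1: rolls=5,0 (sum=5), consumes 2 rolls
Frame 3 starts at roll index 3: rolls=0,10 (sum=10), consumes 2 rolls
Frame 4 starts at roll index 5: rolls=4,0 (sum=4), consumes 2 rolls
Frame 5 starts at roll index 7: roll=10 (strike), consumes 1 roll
Frame 6 starts at roll index 8: rolls=9,0 (sum=9), consumes 2 rolls
Frame 7 starts at roll index 10: rolls=3,7 (sum=10), consumes 2 rolls
Frame 8 starts at roll index 12: roll=10 (strike), consumes 1 roll
Frame 9 starts at roll index 13: rolls=0,4 (sum=4), consumes 2 rolls
Frame 10 starts at roll index 15: 2 remaining rolls

Answer: 0 1 3 5 7 8 10 12 13 15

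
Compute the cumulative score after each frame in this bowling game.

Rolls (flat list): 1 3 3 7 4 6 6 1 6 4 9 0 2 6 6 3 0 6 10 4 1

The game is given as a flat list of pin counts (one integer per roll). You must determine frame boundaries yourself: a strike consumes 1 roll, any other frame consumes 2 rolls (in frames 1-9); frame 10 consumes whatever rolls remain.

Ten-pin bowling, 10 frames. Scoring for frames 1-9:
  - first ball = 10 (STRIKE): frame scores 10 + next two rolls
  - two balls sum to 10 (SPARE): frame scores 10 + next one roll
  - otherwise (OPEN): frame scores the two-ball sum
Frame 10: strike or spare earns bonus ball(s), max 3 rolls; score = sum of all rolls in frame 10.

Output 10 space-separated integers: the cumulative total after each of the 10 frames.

Frame 1: OPEN (1+3=4). Cumulative: 4
Frame 2: SPARE (3+7=10). 10 + next roll (4) = 14. Cumulative: 18
Frame 3: SPARE (4+6=10). 10 + next roll (6) = 16. Cumulative: 34
Frame 4: OPEN (6+1=7). Cumulative: 41
Frame 5: SPARE (6+4=10). 10 + next roll (9) = 19. Cumulative: 60
Frame 6: OPEN (9+0=9). Cumulative: 69
Frame 7: OPEN (2+6=8). Cumulative: 77
Frame 8: OPEN (6+3=9). Cumulative: 86
Frame 9: OPEN (0+6=6). Cumulative: 92
Frame 10: STRIKE. Sum of all frame-10 rolls (10+4+1) = 15. Cumulative: 107

Answer: 4 18 34 41 60 69 77 86 92 107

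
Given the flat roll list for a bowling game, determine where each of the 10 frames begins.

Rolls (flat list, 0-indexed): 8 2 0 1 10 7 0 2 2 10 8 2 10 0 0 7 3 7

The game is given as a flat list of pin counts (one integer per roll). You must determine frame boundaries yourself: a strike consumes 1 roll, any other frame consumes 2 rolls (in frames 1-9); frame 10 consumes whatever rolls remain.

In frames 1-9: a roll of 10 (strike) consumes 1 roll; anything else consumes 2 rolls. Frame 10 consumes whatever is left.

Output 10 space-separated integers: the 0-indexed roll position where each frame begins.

Frame 1 starts at roll index 0: rolls=8,2 (sum=10), consumes 2 rolls
Frame 2 starts at roll index 2: rolls=0,1 (sum=1), consumes 2 rolls
Frame 3 starts at roll index 4: roll=10 (strike), consumes 1 roll
Frame 4 starts at roll index 5: rolls=7,0 (sum=7), consumes 2 rolls
Frame 5 starts at roll index 7: rolls=2,2 (sum=4), consumes 2 rolls
Frame 6 starts at roll index 9: roll=10 (strike), consumes 1 roll
Frame 7 starts at roll index 10: rolls=8,2 (sum=10), consumes 2 rolls
Frame 8 starts at roll index 12: roll=10 (strike), consumes 1 roll
Frame 9 starts at roll index 13: rolls=0,0 (sum=0), consumes 2 rolls
Frame 10 starts at roll index 15: 3 remaining rolls

Answer: 0 2 4 5 7 9 10 12 13 15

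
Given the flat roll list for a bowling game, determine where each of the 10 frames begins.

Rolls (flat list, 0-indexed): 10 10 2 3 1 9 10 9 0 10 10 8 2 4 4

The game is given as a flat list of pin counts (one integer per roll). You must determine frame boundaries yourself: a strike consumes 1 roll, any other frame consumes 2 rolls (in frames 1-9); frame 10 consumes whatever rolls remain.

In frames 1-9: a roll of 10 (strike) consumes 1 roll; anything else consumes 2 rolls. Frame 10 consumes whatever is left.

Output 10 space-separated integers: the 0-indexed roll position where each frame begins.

Answer: 0 1 2 4 6 7 9 10 11 13

Derivation:
Frame 1 starts at roll index 0: roll=10 (strike), consumes 1 roll
Frame 2 starts at roll index 1: roll=10 (strike), consumes 1 roll
Frame 3 starts at roll index 2: rolls=2,3 (sum=5), consumes 2 rolls
Frame 4 starts at roll index 4: rolls=1,9 (sum=10), consumes 2 rolls
Frame 5 starts at roll index 6: roll=10 (strike), consumes 1 roll
Frame 6 starts at roll index 7: rolls=9,0 (sum=9), consumes 2 rolls
Frame 7 starts at roll index 9: roll=10 (strike), consumes 1 roll
Frame 8 starts at roll index 10: roll=10 (strike), consumes 1 roll
Frame 9 starts at roll index 11: rolls=8,2 (sum=10), consumes 2 rolls
Frame 10 starts at roll index 13: 2 remaining rolls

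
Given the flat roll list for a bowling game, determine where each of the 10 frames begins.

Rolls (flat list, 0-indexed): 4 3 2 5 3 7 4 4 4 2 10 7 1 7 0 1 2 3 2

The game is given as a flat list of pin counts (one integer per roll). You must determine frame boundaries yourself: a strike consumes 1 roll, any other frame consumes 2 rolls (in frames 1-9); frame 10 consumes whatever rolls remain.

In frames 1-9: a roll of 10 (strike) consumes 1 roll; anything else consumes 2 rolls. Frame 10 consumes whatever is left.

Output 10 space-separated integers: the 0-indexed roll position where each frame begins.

Answer: 0 2 4 6 8 10 11 13 15 17

Derivation:
Frame 1 starts at roll index 0: rolls=4,3 (sum=7), consumes 2 rolls
Frame 2 starts at roll index 2: rolls=2,5 (sum=7), consumes 2 rolls
Frame 3 starts at roll index 4: rolls=3,7 (sum=10), consumes 2 rolls
Frame 4 starts at roll index 6: rolls=4,4 (sum=8), consumes 2 rolls
Frame 5 starts at roll index 8: rolls=4,2 (sum=6), consumes 2 rolls
Frame 6 starts at roll index 10: roll=10 (strike), consumes 1 roll
Frame 7 starts at roll index 11: rolls=7,1 (sum=8), consumes 2 rolls
Frame 8 starts at roll index 13: rolls=7,0 (sum=7), consumes 2 rolls
Frame 9 starts at roll index 15: rolls=1,2 (sum=3), consumes 2 rolls
Frame 10 starts at roll index 17: 2 remaining rolls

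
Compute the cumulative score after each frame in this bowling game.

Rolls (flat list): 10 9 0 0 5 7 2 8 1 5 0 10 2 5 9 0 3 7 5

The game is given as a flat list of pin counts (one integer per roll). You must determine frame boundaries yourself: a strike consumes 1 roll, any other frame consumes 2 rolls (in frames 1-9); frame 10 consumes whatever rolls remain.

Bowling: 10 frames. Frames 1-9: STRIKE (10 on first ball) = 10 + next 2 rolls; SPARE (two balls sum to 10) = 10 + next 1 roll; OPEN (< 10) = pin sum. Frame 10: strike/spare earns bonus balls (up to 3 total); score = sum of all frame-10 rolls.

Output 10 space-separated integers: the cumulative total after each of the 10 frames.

Answer: 19 28 33 42 51 56 73 80 89 104

Derivation:
Frame 1: STRIKE. 10 + next two rolls (9+0) = 19. Cumulative: 19
Frame 2: OPEN (9+0=9). Cumulative: 28
Frame 3: OPEN (0+5=5). Cumulative: 33
Frame 4: OPEN (7+2=9). Cumulative: 42
Frame 5: OPEN (8+1=9). Cumulative: 51
Frame 6: OPEN (5+0=5). Cumulative: 56
Frame 7: STRIKE. 10 + next two rolls (2+5) = 17. Cumulative: 73
Frame 8: OPEN (2+5=7). Cumulative: 80
Frame 9: OPEN (9+0=9). Cumulative: 89
Frame 10: SPARE. Sum of all frame-10 rolls (3+7+5) = 15. Cumulative: 104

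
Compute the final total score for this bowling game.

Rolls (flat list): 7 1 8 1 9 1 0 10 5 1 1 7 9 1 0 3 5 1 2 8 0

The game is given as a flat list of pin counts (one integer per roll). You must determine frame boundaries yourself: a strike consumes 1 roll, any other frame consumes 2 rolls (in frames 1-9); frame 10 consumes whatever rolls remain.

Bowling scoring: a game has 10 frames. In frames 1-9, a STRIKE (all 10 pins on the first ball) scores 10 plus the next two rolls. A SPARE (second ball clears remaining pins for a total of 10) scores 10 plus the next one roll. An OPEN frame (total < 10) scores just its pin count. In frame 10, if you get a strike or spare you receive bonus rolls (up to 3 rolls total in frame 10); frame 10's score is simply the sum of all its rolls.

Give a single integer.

Answer: 85

Derivation:
Frame 1: OPEN (7+1=8). Cumulative: 8
Frame 2: OPEN (8+1=9). Cumulative: 17
Frame 3: SPARE (9+1=10). 10 + next roll (0) = 10. Cumulative: 27
Frame 4: SPARE (0+10=10). 10 + next roll (5) = 15. Cumulative: 42
Frame 5: OPEN (5+1=6). Cumulative: 48
Frame 6: OPEN (1+7=8). Cumulative: 56
Frame 7: SPARE (9+1=10). 10 + next roll (0) = 10. Cumulative: 66
Frame 8: OPEN (0+3=3). Cumulative: 69
Frame 9: OPEN (5+1=6). Cumulative: 75
Frame 10: SPARE. Sum of all frame-10 rolls (2+8+0) = 10. Cumulative: 85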